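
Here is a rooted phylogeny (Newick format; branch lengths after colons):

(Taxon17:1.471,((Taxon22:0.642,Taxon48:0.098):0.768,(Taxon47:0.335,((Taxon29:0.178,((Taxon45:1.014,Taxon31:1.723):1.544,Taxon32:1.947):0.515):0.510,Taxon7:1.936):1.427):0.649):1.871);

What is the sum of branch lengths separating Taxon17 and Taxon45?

9.001

The path runs Taxon17 → … → MRCA → … → Taxon45; the MRCA is the root of the tree.
Branch lengths along that path: 1.471 + 1.871 + 0.649 + 1.427 + 0.510 + 0.515 + 1.544 + 1.014 = 9.001.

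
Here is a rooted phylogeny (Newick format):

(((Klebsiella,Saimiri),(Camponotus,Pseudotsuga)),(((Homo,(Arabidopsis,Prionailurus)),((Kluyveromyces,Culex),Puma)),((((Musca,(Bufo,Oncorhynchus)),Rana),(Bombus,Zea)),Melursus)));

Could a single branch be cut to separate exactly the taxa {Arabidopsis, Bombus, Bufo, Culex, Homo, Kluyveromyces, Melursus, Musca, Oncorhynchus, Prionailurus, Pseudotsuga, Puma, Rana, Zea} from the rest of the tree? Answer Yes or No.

The MRCA of the listed taxa is the root, so the smallest clade containing them is the whole tree.
That clade also contains Camponotus, Klebsiella, Saimiri, which are not in the proposed group, so the group is not monophyletic.

No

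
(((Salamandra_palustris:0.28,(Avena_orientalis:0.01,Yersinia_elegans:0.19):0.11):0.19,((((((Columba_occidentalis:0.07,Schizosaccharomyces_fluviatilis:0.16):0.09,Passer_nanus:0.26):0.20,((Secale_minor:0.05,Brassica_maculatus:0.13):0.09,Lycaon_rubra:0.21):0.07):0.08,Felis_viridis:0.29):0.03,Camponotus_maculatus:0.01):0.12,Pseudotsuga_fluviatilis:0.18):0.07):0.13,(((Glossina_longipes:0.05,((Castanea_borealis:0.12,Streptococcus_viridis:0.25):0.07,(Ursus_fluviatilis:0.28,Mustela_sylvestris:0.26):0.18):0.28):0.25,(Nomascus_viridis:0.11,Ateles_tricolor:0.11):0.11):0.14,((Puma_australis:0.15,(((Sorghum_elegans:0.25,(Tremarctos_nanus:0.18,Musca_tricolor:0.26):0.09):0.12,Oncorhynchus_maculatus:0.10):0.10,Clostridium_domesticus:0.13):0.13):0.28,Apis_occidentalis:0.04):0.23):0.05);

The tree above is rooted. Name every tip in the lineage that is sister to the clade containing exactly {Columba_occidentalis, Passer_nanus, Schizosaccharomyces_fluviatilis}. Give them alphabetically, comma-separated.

Brassica_maculatus, Lycaon_rubra, Secale_minor

The clade containing exactly {Columba_occidentalis, Passer_nanus, Schizosaccharomyces_fluviatilis} attaches to the tree at the node subtending (((Columba_occidentalis,Schizosaccharomyces_fluviatilis),Passer_nanus),((Secale_minor,Brassica_maculatus),Lycaon_rubra)).
The other lineage descending from that same node — the sister group — is ((Secale_minor,Brassica_maculatus),Lycaon_rubra); its 3 tips in alphabetical order are the answer.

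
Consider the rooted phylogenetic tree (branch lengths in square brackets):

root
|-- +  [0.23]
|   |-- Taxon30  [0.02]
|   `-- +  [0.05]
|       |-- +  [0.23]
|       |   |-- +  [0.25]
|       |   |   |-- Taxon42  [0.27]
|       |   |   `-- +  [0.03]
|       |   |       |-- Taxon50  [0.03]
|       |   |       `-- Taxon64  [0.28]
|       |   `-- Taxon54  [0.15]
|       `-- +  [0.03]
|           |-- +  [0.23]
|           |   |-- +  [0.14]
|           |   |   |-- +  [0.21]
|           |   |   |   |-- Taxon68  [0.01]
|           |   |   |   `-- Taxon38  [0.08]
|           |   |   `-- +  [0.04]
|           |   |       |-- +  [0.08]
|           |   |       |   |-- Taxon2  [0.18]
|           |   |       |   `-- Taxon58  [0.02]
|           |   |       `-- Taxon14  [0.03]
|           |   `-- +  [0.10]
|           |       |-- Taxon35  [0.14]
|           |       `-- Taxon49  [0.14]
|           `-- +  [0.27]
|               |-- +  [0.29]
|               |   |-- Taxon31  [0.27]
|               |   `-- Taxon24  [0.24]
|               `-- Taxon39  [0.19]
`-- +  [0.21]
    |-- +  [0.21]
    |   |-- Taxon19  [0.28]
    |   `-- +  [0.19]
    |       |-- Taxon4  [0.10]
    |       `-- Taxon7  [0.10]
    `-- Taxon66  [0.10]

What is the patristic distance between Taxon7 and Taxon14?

1.46

The path runs Taxon7 → … → MRCA → … → Taxon14; the MRCA is the root of the tree.
Branch lengths along that path: 0.10 + 0.19 + 0.21 + 0.21 + 0.23 + 0.05 + 0.03 + 0.23 + 0.14 + 0.04 + 0.03 = 1.46.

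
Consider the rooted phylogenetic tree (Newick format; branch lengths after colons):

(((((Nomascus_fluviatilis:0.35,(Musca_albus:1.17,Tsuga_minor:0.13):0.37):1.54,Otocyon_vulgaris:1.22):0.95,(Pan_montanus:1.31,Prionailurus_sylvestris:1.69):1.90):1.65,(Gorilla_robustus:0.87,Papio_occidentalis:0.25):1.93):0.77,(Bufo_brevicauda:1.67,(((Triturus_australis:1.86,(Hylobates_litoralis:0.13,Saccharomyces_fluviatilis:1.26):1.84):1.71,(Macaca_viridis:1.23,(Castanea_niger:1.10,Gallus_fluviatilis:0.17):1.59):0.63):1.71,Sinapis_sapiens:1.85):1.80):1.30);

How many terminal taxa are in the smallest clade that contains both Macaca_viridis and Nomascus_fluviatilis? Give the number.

16

The MRCA of Macaca_viridis and Nomascus_fluviatilis is the root, so the clade is the entire tree.
That clade contains 16 terminal taxa: Bufo_brevicauda, Castanea_niger, Gallus_fluviatilis, Gorilla_robustus, Hylobates_litoralis, Macaca_viridis, Musca_albus, Nomascus_fluviatilis, Otocyon_vulgaris, Pan_montanus, Papio_occidentalis, Prionailurus_sylvestris, Saccharomyces_fluviatilis, Sinapis_sapiens, Triturus_australis, Tsuga_minor.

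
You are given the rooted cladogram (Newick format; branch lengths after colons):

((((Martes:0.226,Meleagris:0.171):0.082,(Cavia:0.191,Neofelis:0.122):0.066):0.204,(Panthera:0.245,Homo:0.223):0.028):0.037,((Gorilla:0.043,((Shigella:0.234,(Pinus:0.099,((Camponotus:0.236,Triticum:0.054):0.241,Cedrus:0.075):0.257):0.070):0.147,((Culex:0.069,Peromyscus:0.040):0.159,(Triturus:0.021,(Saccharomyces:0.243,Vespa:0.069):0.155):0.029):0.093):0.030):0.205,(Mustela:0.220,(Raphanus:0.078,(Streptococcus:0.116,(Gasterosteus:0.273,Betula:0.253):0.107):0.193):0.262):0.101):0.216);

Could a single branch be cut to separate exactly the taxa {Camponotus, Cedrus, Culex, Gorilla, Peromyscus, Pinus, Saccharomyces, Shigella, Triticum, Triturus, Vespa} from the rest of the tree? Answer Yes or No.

Yes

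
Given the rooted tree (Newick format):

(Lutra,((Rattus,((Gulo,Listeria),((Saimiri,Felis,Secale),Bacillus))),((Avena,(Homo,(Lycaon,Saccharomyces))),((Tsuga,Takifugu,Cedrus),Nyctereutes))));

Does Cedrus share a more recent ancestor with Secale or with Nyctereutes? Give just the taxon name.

The MRCA of Cedrus and Nyctereutes subtends ((Tsuga,Takifugu,Cedrus),Nyctereutes) (4 taxa).
The MRCA of Cedrus and Secale subtends ((Rattus,((Gulo,Listeria),((Saimiri,Felis,Secale),Bacillus))),((Avena,(Homo,(Lycaon,Saccharomyces))),((Tsuga,Takifugu,Cedrus),Nyctereutes))) (15 taxa).
The first is nested inside the second, so Cedrus shares a more recent common ancestor with Nyctereutes.

Nyctereutes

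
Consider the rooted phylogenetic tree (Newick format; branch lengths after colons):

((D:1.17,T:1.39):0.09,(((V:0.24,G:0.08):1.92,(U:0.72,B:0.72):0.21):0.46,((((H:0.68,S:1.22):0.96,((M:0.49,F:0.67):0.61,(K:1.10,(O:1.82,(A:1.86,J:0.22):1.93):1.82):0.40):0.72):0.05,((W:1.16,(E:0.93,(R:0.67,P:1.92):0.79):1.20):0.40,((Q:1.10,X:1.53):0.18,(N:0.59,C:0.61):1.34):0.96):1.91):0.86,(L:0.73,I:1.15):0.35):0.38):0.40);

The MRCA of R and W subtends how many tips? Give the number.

The MRCA of R and W is the node subtending (W,(E,(R,P))).
That clade contains 4 terminal taxa: E, P, R, W.

4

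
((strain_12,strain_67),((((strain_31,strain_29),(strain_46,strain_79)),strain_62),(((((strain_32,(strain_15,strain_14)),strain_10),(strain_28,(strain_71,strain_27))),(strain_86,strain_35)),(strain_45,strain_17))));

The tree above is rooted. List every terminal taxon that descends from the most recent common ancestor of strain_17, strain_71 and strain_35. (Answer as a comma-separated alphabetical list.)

strain_10, strain_14, strain_15, strain_17, strain_27, strain_28, strain_32, strain_35, strain_45, strain_71, strain_86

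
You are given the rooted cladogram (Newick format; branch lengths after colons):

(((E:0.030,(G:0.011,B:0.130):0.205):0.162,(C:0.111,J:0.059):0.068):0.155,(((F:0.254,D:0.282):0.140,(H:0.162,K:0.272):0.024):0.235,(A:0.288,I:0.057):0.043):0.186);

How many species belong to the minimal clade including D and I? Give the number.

6

The MRCA of D and I is the node subtending (((F,D),(H,K)),(A,I)).
That clade contains 6 terminal taxa: A, D, F, H, I, K.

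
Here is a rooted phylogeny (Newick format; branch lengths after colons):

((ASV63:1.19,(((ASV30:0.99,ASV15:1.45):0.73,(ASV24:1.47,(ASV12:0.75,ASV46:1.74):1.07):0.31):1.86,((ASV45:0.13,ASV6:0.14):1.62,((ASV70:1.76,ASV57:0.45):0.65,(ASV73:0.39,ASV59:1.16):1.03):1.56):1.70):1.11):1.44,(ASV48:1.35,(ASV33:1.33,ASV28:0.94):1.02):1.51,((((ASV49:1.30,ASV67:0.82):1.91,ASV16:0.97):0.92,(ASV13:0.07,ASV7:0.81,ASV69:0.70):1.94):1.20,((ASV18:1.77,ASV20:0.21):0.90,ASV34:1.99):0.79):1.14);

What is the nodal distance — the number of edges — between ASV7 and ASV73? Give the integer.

10

The MRCA of ASV7 and ASV73 is the root of the tree.
From ASV7 up to that node: 4 branches. From ASV73 up to the same node: 6 branches. Total: 4 + 6 = 10.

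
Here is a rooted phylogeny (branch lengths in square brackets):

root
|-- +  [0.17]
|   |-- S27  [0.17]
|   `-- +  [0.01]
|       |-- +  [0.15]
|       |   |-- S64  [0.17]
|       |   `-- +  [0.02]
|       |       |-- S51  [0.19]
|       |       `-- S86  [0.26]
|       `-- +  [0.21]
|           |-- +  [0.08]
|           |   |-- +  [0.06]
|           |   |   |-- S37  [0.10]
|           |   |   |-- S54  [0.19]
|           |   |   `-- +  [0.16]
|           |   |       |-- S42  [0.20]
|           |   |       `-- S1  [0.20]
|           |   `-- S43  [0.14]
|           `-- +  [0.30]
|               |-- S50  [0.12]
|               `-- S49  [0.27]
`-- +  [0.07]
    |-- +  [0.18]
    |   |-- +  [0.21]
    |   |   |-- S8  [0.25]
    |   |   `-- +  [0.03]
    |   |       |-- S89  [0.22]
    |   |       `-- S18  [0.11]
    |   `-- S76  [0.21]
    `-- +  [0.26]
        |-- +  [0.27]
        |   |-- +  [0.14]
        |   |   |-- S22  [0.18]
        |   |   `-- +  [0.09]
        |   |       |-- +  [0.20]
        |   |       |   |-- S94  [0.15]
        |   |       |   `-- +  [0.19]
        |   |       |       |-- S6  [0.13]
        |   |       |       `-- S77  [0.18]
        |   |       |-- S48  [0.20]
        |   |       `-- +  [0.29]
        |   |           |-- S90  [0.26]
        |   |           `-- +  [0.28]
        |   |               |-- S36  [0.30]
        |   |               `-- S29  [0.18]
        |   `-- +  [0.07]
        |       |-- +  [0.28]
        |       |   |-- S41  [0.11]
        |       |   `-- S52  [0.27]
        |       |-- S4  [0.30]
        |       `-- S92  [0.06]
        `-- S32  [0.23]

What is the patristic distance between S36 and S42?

2.59

The path runs S36 → … → MRCA → … → S42; the MRCA is the root of the tree.
Branch lengths along that path: 0.30 + 0.28 + 0.29 + 0.09 + 0.14 + 0.27 + 0.26 + 0.07 + 0.17 + 0.01 + 0.21 + 0.08 + 0.06 + 0.16 + 0.20 = 2.59.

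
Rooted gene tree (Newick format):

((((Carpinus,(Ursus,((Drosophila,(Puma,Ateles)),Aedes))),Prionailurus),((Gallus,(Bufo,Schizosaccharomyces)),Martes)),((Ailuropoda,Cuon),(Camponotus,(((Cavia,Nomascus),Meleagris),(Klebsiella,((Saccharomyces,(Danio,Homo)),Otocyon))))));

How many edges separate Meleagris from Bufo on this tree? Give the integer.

10

The MRCA of Meleagris and Bufo is the root of the tree.
From Meleagris up to that node: 5 branches. From Bufo up to the same node: 5 branches. Total: 5 + 5 = 10.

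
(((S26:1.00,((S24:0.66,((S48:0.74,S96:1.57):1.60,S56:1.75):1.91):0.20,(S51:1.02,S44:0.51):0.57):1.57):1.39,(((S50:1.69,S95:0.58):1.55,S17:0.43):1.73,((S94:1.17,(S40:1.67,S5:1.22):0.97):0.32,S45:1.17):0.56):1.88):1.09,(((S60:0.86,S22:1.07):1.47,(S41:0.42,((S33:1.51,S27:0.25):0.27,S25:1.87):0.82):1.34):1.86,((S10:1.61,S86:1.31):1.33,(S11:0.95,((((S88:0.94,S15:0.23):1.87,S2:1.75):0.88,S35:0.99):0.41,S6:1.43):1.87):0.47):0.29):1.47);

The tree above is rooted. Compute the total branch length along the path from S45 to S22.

10.57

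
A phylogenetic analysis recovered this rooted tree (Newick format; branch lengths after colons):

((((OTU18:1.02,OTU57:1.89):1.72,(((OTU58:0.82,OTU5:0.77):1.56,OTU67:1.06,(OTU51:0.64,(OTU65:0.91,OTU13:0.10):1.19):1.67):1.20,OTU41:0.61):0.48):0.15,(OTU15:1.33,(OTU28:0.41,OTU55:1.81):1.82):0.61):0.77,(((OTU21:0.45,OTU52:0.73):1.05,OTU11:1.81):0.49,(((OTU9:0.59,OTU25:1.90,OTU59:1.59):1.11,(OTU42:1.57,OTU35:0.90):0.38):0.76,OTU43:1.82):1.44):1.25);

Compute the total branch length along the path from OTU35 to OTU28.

8.34

The path runs OTU35 → … → MRCA → … → OTU28; the MRCA is the root of the tree.
Branch lengths along that path: 0.90 + 0.38 + 0.76 + 1.44 + 1.25 + 0.77 + 0.61 + 1.82 + 0.41 = 8.34.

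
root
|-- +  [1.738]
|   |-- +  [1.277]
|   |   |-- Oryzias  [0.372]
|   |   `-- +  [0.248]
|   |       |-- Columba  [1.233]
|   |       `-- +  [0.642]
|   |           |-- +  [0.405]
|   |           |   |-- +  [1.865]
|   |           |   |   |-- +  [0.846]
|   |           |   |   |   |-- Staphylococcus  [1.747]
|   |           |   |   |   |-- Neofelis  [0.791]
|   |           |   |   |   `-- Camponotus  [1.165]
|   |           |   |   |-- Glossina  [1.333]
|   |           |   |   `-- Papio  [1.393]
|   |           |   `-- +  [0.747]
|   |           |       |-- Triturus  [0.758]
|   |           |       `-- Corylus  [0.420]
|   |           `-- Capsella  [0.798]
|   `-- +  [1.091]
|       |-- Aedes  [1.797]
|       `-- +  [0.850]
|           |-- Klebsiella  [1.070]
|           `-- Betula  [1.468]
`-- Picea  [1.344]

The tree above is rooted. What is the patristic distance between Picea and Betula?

The path runs Picea → … → MRCA → … → Betula; the MRCA is the root of the tree.
Branch lengths along that path: 1.344 + 1.738 + 1.091 + 0.850 + 1.468 = 6.491.

6.491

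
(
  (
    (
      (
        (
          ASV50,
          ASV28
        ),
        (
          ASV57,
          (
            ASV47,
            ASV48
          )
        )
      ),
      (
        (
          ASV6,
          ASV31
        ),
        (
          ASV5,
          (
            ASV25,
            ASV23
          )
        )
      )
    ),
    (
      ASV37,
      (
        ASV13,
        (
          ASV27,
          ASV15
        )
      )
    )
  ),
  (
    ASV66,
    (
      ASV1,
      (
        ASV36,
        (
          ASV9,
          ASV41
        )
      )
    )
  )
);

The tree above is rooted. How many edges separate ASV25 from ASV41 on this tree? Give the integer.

11

The MRCA of ASV25 and ASV41 is the root of the tree.
From ASV25 up to that node: 6 branches. From ASV41 up to the same node: 5 branches. Total: 6 + 5 = 11.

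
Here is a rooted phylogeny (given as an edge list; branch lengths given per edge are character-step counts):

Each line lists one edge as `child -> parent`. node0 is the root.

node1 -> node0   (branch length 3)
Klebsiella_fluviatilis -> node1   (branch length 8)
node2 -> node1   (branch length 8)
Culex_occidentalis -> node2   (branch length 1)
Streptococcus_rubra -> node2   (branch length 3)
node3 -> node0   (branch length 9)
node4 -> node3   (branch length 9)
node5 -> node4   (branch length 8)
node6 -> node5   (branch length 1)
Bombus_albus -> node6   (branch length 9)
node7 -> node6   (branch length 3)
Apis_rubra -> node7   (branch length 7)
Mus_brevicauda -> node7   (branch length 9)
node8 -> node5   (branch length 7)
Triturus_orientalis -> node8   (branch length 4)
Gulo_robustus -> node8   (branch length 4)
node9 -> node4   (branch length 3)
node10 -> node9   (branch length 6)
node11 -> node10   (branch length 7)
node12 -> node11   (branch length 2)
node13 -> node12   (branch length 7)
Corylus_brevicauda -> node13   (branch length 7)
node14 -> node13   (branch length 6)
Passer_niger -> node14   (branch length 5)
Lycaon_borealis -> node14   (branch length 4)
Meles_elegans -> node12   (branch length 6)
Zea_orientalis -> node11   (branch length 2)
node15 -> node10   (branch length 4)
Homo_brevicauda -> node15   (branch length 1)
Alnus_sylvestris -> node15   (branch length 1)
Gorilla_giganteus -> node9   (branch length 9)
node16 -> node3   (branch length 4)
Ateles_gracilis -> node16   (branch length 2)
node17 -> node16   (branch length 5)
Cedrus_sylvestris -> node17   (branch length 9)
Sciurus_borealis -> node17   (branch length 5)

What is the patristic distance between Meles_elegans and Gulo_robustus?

The path runs Meles_elegans → … → MRCA → … → Gulo_robustus; the MRCA is the node subtending (((Bombus_albus,(Apis_rubra,Mus_brevicauda)),(Triturus_orientalis,Gulo_robustus)),(((((Corylus_brevicauda,(Passer_niger,Lycaon_borealis)),Meles_elegans),Zea_orientalis),(Homo_brevicauda,Alnus_sylvestris)),Gorilla_giganteus)).
Branch lengths along that path: 6 + 2 + 7 + 6 + 3 + 8 + 7 + 4 = 43.

43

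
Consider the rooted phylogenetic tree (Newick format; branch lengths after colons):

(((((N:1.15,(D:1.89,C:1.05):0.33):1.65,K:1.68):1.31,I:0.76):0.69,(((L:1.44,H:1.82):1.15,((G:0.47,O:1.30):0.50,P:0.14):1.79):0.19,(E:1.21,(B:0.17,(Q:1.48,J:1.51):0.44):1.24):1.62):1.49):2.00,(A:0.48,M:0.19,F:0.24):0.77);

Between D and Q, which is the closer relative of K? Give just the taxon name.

D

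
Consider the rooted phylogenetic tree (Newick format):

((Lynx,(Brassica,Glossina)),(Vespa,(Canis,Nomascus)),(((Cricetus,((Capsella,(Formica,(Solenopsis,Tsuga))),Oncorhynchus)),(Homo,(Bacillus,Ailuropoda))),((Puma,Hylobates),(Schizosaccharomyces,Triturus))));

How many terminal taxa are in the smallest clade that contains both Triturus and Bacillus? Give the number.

13

The MRCA of Triturus and Bacillus is the node subtending (((Cricetus,((Capsella,(Formica,(Solenopsis,Tsuga))),Oncorhynchus)),(Homo,(Bacillus,Ailuropoda))),((Puma,Hylobates),(Schizosaccharomyces,Triturus))).
That clade contains 13 terminal taxa: Ailuropoda, Bacillus, Capsella, Cricetus, Formica, Homo, Hylobates, Oncorhynchus, Puma, Schizosaccharomyces, Solenopsis, Triturus, Tsuga.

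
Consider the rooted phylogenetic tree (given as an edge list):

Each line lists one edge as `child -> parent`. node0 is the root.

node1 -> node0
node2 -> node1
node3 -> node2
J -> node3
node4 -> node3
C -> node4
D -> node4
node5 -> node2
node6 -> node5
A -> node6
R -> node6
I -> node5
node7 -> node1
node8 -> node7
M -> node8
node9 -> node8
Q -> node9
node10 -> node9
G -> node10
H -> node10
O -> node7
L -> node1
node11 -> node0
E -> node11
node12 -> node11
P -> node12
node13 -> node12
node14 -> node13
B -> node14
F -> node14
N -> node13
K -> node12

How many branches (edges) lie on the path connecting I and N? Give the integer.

8

The MRCA of I and N is the root of the tree.
From I up to that node: 4 branches. From N up to the same node: 4 branches. Total: 4 + 4 = 8.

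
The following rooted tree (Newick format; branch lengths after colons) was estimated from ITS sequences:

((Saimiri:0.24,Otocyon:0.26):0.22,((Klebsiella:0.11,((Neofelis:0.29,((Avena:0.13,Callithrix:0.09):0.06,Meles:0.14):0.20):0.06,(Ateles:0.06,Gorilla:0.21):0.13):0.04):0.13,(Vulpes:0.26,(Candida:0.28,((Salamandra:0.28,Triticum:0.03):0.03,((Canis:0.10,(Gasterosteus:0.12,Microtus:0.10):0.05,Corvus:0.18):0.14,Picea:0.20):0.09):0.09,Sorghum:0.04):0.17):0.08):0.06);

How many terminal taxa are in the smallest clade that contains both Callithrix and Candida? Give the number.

The MRCA of Callithrix and Candida is the node subtending ((Klebsiella,((Neofelis,((Avena,Callithrix),Meles)),(Ateles,Gorilla))),(Vulpes,(Candida,((Salamandra,Triticum),((Canis,(Gasterosteus,Microtus),Corvus),Picea)),Sorghum))).
That clade contains 17 terminal taxa: Ateles, Avena, Callithrix, Candida, Canis, Corvus, Gasterosteus, Gorilla, Klebsiella, Meles, Microtus, Neofelis, Picea, Salamandra, Sorghum, Triticum, Vulpes.

17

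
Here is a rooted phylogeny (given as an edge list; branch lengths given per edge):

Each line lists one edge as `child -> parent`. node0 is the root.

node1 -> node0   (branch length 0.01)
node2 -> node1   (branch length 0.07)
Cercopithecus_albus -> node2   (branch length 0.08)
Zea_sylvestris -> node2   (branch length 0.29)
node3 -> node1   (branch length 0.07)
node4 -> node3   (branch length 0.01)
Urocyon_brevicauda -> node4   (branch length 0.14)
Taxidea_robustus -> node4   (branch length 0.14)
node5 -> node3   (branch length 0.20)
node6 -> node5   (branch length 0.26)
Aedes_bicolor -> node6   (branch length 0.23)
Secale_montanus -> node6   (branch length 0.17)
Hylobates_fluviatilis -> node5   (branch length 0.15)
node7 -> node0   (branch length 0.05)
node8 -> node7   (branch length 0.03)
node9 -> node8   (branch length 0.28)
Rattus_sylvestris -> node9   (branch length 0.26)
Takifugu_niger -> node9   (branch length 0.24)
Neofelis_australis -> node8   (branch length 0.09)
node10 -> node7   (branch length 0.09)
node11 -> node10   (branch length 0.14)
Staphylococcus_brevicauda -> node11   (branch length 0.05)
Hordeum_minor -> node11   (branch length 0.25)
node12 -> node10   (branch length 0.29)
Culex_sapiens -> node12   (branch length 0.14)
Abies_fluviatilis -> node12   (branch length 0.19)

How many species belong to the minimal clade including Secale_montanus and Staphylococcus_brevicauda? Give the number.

14

The MRCA of Secale_montanus and Staphylococcus_brevicauda is the root, so the clade is the entire tree.
That clade contains 14 terminal taxa: Abies_fluviatilis, Aedes_bicolor, Cercopithecus_albus, Culex_sapiens, Hordeum_minor, Hylobates_fluviatilis, Neofelis_australis, Rattus_sylvestris, Secale_montanus, Staphylococcus_brevicauda, Takifugu_niger, Taxidea_robustus, Urocyon_brevicauda, Zea_sylvestris.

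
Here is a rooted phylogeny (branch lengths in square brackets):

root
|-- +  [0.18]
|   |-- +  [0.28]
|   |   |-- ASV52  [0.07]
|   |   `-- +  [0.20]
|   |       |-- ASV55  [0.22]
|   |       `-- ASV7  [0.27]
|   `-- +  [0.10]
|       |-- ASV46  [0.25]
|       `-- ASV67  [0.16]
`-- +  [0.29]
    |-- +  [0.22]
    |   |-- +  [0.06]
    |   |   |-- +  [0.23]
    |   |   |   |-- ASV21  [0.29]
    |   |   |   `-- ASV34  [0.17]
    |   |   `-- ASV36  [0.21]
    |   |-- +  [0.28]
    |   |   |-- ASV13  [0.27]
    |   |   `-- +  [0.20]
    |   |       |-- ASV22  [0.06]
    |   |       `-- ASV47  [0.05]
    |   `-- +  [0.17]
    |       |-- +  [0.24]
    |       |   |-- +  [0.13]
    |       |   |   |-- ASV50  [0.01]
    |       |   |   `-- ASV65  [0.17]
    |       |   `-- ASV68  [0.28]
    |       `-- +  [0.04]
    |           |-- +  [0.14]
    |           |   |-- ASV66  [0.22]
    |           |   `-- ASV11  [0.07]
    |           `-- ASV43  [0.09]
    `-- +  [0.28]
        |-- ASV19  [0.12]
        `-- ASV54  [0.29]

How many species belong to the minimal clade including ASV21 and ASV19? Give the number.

14

The MRCA of ASV21 and ASV19 is the node subtending ((((ASV21,ASV34),ASV36),(ASV13,(ASV22,ASV47)),(((ASV50,ASV65),ASV68),((ASV66,ASV11),ASV43))),(ASV19,ASV54)).
That clade contains 14 terminal taxa: ASV11, ASV13, ASV19, ASV21, ASV22, ASV34, ASV36, ASV43, ASV47, ASV50, ASV54, ASV65, ASV66, ASV68.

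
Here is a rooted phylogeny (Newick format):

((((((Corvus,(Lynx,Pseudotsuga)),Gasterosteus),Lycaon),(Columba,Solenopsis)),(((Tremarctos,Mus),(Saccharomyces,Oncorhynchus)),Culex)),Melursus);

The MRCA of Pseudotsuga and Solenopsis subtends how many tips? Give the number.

7

The MRCA of Pseudotsuga and Solenopsis is the node subtending ((((Corvus,(Lynx,Pseudotsuga)),Gasterosteus),Lycaon),(Columba,Solenopsis)).
That clade contains 7 terminal taxa: Columba, Corvus, Gasterosteus, Lycaon, Lynx, Pseudotsuga, Solenopsis.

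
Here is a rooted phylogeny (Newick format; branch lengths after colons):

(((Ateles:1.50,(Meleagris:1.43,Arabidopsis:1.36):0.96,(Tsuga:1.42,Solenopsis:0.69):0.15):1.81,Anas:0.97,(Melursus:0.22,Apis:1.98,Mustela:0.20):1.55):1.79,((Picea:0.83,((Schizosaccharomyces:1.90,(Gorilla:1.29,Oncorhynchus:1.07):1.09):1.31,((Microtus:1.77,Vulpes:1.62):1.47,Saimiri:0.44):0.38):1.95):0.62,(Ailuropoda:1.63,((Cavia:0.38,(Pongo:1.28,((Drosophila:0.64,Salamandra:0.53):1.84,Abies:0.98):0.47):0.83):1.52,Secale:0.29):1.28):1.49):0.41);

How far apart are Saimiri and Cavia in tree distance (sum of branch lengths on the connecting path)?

The path runs Saimiri → … → MRCA → … → Cavia; the MRCA is the node subtending ((Picea,((Schizosaccharomyces,(Gorilla,Oncorhynchus)),((Microtus,Vulpes),Saimiri))),(Ailuropoda,((Cavia,(Pongo,((Drosophila,Salamandra),Abies))),Secale))).
Branch lengths along that path: 0.44 + 0.38 + 1.95 + 0.62 + 1.49 + 1.28 + 1.52 + 0.38 = 8.06.

8.06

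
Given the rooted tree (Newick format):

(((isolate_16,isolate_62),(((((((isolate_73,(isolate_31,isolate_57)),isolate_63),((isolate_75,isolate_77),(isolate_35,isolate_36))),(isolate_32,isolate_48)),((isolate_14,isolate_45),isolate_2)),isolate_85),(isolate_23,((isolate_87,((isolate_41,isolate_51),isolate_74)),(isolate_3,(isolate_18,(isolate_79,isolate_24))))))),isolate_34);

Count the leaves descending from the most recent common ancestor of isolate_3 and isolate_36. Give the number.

The MRCA of isolate_3 and isolate_36 is the node subtending (((((((isolate_73,(isolate_31,isolate_57)),isolate_63),((isolate_75,isolate_77),(isolate_35,isolate_36))),(isolate_32,isolate_48)),((isolate_14,isolate_45),isolate_2)),isolate_85),(isolate_23,((isolate_87,((isolate_41,isolate_51),isolate_74)),(isolate_3,(isolate_18,(isolate_79,isolate_24)))))).
That clade contains 23 terminal taxa: isolate_14, isolate_18, isolate_2, isolate_23, isolate_24, isolate_3, isolate_31, isolate_32, isolate_35, isolate_36, isolate_41, isolate_45, isolate_48, isolate_51, isolate_57, isolate_63, isolate_73, isolate_74, isolate_75, isolate_77, isolate_79, isolate_85, isolate_87.

23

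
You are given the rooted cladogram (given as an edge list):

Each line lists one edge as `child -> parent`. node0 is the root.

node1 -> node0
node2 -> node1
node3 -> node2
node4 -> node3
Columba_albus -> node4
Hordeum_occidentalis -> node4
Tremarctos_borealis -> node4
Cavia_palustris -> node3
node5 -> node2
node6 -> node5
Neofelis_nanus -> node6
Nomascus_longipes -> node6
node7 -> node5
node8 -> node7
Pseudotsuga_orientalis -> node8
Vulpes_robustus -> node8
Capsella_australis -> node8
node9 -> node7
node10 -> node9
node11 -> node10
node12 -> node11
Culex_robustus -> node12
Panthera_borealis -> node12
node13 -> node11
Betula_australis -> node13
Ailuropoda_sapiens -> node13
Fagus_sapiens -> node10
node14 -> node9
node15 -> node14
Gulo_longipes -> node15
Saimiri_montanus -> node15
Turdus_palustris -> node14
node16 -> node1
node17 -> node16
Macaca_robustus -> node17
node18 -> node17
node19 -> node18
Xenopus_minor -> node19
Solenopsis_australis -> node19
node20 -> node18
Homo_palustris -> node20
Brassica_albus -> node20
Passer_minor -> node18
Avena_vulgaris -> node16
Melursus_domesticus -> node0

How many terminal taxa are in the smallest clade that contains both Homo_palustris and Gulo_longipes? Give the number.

24

The MRCA of Homo_palustris and Gulo_longipes is the node subtending ((((Columba_albus,Hordeum_occidentalis,Tremarctos_borealis),Cavia_palustris),((Neofelis_nanus,Nomascus_longipes),((Pseudotsuga_orientalis,Vulpes_robustus,Capsella_australis),((((Culex_robustus,Panthera_borealis),(Betula_australis,Ailuropoda_sapiens)),Fagus_sapiens),((Gulo_longipes,Saimiri_montanus),Turdus_palustris))))),((Macaca_robustus,((Xenopus_minor,Solenopsis_australis),(Homo_palustris,Brassica_albus),Passer_minor)),Avena_vulgaris)).
That clade contains 24 terminal taxa: Ailuropoda_sapiens, Avena_vulgaris, Betula_australis, Brassica_albus, Capsella_australis, Cavia_palustris, Columba_albus, Culex_robustus, Fagus_sapiens, Gulo_longipes, Homo_palustris, Hordeum_occidentalis, Macaca_robustus, Neofelis_nanus, Nomascus_longipes, Panthera_borealis, Passer_minor, Pseudotsuga_orientalis, Saimiri_montanus, Solenopsis_australis, Tremarctos_borealis, Turdus_palustris, Vulpes_robustus, Xenopus_minor.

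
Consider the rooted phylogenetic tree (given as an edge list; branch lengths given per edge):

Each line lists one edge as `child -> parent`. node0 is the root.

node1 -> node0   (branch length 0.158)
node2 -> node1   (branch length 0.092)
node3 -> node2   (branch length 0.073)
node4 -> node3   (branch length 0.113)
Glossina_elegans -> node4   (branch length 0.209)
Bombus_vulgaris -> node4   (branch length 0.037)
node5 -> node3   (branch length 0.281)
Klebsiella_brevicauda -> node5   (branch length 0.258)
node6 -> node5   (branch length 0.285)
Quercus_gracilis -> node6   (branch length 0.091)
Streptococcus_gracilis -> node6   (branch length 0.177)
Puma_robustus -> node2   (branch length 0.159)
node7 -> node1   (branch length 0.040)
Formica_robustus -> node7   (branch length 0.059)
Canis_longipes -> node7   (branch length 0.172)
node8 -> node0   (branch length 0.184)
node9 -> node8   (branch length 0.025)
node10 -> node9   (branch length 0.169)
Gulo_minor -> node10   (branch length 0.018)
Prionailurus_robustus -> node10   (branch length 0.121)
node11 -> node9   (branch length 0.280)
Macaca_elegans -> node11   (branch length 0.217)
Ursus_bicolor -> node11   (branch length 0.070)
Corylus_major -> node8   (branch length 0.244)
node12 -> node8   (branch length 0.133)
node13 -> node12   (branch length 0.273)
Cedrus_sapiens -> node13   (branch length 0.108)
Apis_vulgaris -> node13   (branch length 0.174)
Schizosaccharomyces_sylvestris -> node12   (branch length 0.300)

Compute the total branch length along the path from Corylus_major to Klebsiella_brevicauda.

1.290

The path runs Corylus_major → … → MRCA → … → Klebsiella_brevicauda; the MRCA is the root of the tree.
Branch lengths along that path: 0.244 + 0.184 + 0.158 + 0.092 + 0.073 + 0.281 + 0.258 = 1.290.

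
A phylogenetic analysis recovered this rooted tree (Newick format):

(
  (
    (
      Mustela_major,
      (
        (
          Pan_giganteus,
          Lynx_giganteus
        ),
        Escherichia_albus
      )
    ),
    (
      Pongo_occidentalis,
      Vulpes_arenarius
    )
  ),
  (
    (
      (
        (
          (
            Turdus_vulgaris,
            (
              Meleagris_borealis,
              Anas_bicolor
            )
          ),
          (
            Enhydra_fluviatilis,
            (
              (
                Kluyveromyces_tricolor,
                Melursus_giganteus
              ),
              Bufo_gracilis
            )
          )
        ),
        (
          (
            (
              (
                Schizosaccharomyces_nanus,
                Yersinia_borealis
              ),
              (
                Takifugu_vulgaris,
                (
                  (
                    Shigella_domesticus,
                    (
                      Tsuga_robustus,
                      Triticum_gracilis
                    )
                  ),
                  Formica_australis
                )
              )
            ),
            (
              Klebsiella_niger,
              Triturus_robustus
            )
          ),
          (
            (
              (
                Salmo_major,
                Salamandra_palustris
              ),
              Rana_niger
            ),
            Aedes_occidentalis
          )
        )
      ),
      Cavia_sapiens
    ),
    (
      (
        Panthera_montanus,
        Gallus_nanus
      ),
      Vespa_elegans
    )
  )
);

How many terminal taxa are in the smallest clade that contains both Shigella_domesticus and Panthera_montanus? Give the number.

The MRCA of Shigella_domesticus and Panthera_montanus is the node subtending (((((Turdus_vulgaris,(Meleagris_borealis,Anas_bicolor)),(Enhydra_fluviatilis,((Kluyveromyces_tricolor,Melursus_giganteus),Bufo_gracilis))),((((Schizosaccharomyces_nanus,Yersinia_borealis),(Takifugu_vulgaris,((Shigella_domesticus,(Tsuga_robustus,Triticum_gracilis)),Formica_australis))),(Klebsiella_niger,Triturus_robustus)),(((Salmo_major,Salamandra_palustris),Rana_niger),Aedes_occidentalis))),Cavia_sapiens),((Panthera_montanus,Gallus_nanus),Vespa_elegans)).
That clade contains 24 terminal taxa: Aedes_occidentalis, Anas_bicolor, Bufo_gracilis, Cavia_sapiens, Enhydra_fluviatilis, Formica_australis, Gallus_nanus, Klebsiella_niger, Kluyveromyces_tricolor, Meleagris_borealis, Melursus_giganteus, Panthera_montanus, Rana_niger, Salamandra_palustris, Salmo_major, Schizosaccharomyces_nanus, Shigella_domesticus, Takifugu_vulgaris, Triticum_gracilis, Triturus_robustus, Tsuga_robustus, Turdus_vulgaris, Vespa_elegans, Yersinia_borealis.

24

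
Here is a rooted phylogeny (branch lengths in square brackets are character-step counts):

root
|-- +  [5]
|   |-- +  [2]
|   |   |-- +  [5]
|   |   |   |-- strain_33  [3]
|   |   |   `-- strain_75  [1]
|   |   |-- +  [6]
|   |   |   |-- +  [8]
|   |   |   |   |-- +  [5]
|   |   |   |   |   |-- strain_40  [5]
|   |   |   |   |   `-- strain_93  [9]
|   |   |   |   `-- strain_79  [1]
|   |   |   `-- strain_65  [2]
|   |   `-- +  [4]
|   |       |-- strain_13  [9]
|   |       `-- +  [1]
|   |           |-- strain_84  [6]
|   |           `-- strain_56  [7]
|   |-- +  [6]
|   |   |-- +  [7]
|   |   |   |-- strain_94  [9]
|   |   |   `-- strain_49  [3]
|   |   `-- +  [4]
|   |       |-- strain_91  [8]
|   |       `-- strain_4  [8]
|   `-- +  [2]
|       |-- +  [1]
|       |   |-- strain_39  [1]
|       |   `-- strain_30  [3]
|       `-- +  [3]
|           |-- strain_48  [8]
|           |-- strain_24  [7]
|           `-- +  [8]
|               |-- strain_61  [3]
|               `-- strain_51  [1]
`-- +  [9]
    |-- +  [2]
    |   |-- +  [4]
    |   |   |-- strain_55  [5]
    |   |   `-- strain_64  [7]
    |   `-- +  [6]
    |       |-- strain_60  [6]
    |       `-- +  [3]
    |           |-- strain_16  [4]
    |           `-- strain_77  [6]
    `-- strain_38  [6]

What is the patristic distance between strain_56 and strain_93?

40

The path runs strain_56 → … → MRCA → … → strain_93; the MRCA is the node subtending ((strain_33,strain_75),(((strain_40,strain_93),strain_79),strain_65),(strain_13,(strain_84,strain_56))).
Branch lengths along that path: 7 + 1 + 4 + 6 + 8 + 5 + 9 = 40.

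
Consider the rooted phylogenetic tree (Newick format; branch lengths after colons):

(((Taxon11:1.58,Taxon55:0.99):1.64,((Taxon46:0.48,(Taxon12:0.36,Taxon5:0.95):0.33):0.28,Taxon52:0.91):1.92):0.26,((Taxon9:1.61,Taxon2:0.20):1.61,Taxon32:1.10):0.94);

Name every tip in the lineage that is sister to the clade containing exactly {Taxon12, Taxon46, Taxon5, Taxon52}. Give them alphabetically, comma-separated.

The clade containing exactly {Taxon12, Taxon46, Taxon5, Taxon52} attaches to the tree at the node subtending ((Taxon11,Taxon55),((Taxon46,(Taxon12,Taxon5)),Taxon52)).
The other lineage descending from that same node — the sister group — is (Taxon11,Taxon55); its 2 tips in alphabetical order are the answer.

Taxon11, Taxon55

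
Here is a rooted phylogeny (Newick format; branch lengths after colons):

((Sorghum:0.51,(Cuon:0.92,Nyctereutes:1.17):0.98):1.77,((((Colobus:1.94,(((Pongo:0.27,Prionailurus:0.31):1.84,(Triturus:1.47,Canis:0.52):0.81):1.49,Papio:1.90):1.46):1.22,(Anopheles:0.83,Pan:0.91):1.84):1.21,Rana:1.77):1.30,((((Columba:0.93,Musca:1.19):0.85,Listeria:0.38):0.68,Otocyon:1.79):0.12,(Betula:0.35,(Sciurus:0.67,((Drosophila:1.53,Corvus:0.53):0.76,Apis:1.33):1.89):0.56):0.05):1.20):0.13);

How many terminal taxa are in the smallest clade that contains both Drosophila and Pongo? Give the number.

The MRCA of Drosophila and Pongo is the node subtending ((((Colobus,(((Pongo,Prionailurus),(Triturus,Canis)),Papio)),(Anopheles,Pan)),Rana),((((Columba,Musca),Listeria),Otocyon),(Betula,(Sciurus,((Drosophila,Corvus),Apis))))).
That clade contains 18 terminal taxa: Anopheles, Apis, Betula, Canis, Colobus, Columba, Corvus, Drosophila, Listeria, Musca, Otocyon, Pan, Papio, Pongo, Prionailurus, Rana, Sciurus, Triturus.

18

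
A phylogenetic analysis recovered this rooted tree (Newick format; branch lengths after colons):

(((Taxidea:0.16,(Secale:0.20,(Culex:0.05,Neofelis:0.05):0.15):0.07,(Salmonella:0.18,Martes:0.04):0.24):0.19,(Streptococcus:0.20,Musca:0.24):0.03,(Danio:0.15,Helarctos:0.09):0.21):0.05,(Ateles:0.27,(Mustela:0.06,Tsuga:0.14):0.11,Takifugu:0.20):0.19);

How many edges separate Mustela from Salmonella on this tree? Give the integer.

7

The MRCA of Mustela and Salmonella is the root of the tree.
From Mustela up to that node: 3 branches. From Salmonella up to the same node: 4 branches. Total: 3 + 4 = 7.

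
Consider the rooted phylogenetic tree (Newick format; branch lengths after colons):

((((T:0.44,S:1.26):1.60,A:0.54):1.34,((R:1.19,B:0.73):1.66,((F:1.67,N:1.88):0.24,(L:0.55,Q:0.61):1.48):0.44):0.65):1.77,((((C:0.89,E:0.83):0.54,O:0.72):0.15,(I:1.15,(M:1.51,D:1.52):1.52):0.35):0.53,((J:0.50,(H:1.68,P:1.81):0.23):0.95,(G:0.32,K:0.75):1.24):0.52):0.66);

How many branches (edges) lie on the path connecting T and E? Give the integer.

The MRCA of T and E is the root of the tree.
From T up to that node: 4 branches. From E up to the same node: 5 branches. Total: 4 + 5 = 9.

9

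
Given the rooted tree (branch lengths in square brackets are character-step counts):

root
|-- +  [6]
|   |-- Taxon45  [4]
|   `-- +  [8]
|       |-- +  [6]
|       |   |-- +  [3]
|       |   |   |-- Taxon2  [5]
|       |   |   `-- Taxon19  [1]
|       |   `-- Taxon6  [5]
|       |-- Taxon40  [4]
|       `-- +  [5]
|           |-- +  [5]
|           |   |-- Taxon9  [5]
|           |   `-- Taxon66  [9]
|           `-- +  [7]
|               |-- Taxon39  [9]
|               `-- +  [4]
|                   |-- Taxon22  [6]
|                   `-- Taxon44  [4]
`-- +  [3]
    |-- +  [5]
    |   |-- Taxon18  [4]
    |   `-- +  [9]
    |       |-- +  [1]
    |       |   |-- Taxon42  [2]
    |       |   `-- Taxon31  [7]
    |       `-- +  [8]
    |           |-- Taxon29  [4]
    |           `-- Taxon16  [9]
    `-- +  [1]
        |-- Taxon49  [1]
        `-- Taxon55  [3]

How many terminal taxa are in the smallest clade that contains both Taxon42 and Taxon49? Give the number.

7

The MRCA of Taxon42 and Taxon49 is the node subtending ((Taxon18,((Taxon42,Taxon31),(Taxon29,Taxon16))),(Taxon49,Taxon55)).
That clade contains 7 terminal taxa: Taxon16, Taxon18, Taxon29, Taxon31, Taxon42, Taxon49, Taxon55.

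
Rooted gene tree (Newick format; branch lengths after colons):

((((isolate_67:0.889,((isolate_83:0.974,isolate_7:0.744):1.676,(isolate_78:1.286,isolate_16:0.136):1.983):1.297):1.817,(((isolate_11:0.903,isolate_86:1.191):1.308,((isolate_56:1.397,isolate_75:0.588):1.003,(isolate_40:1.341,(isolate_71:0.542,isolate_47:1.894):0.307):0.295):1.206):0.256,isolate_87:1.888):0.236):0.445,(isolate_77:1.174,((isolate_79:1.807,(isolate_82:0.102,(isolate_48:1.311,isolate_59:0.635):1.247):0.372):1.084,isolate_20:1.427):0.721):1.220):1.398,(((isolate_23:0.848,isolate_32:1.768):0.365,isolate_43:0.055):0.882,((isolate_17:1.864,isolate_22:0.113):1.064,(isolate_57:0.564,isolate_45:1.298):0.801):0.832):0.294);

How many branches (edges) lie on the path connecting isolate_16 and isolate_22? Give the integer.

10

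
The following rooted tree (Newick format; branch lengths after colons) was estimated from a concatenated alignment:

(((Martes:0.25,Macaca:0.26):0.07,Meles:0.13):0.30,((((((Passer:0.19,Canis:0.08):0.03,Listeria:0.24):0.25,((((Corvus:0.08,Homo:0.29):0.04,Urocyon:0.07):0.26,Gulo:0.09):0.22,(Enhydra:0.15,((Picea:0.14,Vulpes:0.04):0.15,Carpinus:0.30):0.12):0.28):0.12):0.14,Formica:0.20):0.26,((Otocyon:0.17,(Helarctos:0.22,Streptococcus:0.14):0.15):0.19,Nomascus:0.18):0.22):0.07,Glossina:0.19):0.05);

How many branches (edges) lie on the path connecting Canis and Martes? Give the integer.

The MRCA of Canis and Martes is the root of the tree.
From Canis up to that node: 7 branches. From Martes up to the same node: 3 branches. Total: 7 + 3 = 10.

10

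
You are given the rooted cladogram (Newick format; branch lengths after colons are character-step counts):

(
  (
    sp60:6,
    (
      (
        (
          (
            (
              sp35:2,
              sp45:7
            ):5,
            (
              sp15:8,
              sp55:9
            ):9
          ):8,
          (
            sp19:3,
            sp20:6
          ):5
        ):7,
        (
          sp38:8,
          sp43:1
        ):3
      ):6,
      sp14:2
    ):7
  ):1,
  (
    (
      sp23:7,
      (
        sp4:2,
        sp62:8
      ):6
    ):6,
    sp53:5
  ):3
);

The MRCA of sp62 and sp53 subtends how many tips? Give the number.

4

The MRCA of sp62 and sp53 is the node subtending ((sp23,(sp4,sp62)),sp53).
That clade contains 4 terminal taxa: sp23, sp4, sp53, sp62.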